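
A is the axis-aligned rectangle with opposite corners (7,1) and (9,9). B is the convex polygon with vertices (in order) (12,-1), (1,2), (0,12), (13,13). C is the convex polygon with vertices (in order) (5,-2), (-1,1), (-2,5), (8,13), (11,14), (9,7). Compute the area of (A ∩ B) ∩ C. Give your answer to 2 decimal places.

8.50

The region (A ∩ B) ∩ C is the polygon with vertices (7,9), (9,9), (9,7), (7,2.5).
By the shoelace formula its area is 8.50.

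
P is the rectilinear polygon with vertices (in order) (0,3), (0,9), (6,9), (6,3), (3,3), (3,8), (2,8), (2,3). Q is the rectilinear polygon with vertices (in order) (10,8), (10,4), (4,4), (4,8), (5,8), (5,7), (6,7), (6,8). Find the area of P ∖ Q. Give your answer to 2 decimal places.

24.00

|P| = 31, |P∩Q| = 7.
|P ∖ Q| = |P| − |P∩Q| = 31 − 7 = 24.00.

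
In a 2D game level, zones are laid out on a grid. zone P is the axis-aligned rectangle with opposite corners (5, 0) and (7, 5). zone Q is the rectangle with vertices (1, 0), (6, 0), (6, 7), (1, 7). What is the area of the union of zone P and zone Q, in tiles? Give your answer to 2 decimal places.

40.00

By inclusion–exclusion:
Individual areas: |zone P| = 10, |zone Q| = 35.
|zone P∩zone Q|: x∈[5,6], y∈[0,5] → 1·5 = 5.
|zone P ∪ zone Q| = 45 − 5 = 40.00.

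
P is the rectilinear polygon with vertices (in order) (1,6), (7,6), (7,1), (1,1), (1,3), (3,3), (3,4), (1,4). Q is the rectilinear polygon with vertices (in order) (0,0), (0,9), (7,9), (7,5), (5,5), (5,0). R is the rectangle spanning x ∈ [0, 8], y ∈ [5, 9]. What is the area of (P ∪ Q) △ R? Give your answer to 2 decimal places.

|P ∪ Q| = 61.
|(P ∪ Q) ∩ R| = 28.
|(P ∪ Q) △ R| = 61 + 32 − 56 = 37.00.

37.00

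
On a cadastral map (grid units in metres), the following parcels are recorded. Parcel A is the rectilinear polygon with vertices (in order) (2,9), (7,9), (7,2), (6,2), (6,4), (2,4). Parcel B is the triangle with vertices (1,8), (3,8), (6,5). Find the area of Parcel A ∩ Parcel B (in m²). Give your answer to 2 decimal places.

The intersection is the polygon with vertices (2,8), (3,8), (6,5), (2,7.4).
By the shoelace formula its area is 2.70.

2.70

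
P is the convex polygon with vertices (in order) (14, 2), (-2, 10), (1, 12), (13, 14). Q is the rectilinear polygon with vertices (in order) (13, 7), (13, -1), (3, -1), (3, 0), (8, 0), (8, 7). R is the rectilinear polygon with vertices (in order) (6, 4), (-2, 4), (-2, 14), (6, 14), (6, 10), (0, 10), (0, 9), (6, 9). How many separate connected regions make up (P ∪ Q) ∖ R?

1

(P ∪ Q) ∖ R is a single connected region.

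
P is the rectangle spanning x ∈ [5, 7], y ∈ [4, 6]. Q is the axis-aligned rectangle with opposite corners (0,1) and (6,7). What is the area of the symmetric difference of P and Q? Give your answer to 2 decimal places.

|P∩Q|: x∈[5,6], y∈[4,6] → 1·2 = 2.
|P △ Q| = |P| + |Q| − 2·|P∩Q| = 4 + 36 − 4 = 36.00.

36.00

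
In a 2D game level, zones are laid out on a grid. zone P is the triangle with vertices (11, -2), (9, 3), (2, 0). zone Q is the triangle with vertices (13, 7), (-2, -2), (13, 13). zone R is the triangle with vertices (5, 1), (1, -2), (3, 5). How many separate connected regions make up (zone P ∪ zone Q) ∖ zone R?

(zone P ∪ zone Q) ∖ zone R splits into 3 disjoint pieces (area 19.0168, area 3.0414, area 37.5897).

3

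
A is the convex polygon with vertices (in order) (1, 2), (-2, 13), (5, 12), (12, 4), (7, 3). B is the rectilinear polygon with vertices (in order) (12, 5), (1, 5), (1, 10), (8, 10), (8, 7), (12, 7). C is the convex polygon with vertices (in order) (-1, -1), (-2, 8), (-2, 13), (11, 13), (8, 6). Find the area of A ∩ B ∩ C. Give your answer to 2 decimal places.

The intersection is the polygon with vertices (8,7), (8.429,7), (8,6), (6.714,5), (1,5), (1,10), (6.75,10), (8,8.571).
By the shoelace formula its area is 33.68.

33.68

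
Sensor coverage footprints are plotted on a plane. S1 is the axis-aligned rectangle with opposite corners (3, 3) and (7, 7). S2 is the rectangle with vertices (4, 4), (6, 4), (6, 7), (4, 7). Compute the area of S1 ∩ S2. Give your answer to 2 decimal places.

6.00

|S1∩S2|: x∈[4,6], y∈[4,7] → 2·3 = 6.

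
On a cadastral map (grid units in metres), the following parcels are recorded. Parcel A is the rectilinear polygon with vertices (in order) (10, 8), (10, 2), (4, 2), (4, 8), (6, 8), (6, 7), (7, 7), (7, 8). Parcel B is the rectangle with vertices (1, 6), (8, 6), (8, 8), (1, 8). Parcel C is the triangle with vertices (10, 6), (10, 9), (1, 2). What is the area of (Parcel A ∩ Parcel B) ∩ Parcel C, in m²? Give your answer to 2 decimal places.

1.34

The region (Parcel A ∩ Parcel B) ∩ Parcel C is the polygon with vertices (8,6), (6.143,6), (8,7.444).
By the shoelace formula its area is 1.34.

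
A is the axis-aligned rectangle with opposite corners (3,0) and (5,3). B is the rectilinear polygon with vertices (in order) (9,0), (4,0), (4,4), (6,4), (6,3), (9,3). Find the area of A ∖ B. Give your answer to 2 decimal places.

|A| = 6, |A∩B| = 3.
|A ∖ B| = |A| − |A∩B| = 6 − 3 = 3.00.

3.00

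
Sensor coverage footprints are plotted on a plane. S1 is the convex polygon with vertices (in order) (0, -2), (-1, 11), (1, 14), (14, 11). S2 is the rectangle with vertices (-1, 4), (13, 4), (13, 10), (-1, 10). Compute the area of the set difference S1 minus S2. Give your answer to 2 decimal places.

57.69

|S1| = 120, |S1∩S2| = 62.3077.
|S1 ∖ S2| = |S1| − |S1∩S2| = 120 − 62.3077 = 57.69.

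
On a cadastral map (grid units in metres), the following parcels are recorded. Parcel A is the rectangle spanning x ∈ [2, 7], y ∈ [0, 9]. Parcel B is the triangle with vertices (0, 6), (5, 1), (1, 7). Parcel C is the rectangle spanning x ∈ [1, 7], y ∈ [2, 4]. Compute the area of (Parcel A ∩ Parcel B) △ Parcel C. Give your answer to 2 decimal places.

|Parcel A ∩ Parcel B| = 2.25.
|(Parcel A ∩ Parcel B) ∩ Parcel C| = 1.3333.
|(Parcel A ∩ Parcel B) △ Parcel C| = 2.25 + 12 − 2.6667 = 11.58.

11.58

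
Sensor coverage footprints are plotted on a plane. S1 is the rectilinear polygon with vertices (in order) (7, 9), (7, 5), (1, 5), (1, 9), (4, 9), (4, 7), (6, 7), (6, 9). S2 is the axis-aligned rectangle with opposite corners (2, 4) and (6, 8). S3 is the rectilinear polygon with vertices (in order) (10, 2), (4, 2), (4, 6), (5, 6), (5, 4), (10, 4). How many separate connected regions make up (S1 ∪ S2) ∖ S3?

1

(S1 ∪ S2) ∖ S3 is a single connected region.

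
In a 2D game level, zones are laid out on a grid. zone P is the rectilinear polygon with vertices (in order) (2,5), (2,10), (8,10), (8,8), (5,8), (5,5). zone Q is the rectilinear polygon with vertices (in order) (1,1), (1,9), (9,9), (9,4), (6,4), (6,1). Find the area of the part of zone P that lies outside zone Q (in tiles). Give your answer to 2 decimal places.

6.00

|zone P| = 21, |zone P∩zone Q| = 15.
|zone P ∖ zone Q| = |zone P| − |zone P∩zone Q| = 21 − 15 = 6.00.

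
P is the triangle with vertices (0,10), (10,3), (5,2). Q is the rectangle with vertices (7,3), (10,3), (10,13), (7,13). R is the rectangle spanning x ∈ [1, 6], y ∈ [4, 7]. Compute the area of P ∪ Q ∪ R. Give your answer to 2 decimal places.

55.82

By inclusion–exclusion:
Individual areas: |P| = 22.5, |Q| = 30, |R| = 15.
|P∩Q| = 3.15.
|P∩R| = 8.5339.
|Q∩R| = 0 (no overlap).
|P∩Q∩R| = 0.
|P ∪ Q ∪ R| = 67.5 − 11.6839 + 0 = 55.82.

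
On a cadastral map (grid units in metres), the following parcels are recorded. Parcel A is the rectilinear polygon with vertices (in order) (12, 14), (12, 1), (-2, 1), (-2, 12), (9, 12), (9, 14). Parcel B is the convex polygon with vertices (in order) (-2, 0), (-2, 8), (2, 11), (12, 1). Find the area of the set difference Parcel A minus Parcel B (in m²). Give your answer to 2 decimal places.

|Parcel A| = 160, |Parcel A∩Parcel B| = 84.
|Parcel A ∖ Parcel B| = |Parcel A| − |Parcel A∩Parcel B| = 160 − 84 = 76.00.

76.00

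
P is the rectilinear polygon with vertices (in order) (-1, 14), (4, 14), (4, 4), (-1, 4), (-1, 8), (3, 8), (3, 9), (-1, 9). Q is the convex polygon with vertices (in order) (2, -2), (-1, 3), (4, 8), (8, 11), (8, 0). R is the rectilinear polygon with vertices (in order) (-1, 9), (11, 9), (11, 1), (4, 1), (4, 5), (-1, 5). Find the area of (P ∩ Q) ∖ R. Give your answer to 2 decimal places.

3.50

|P ∩ Q| = 8.
|(P ∩ Q) ∩ R| = 4.5.
|(P ∩ Q) ∖ R| = 8 − 4.5 = 3.50.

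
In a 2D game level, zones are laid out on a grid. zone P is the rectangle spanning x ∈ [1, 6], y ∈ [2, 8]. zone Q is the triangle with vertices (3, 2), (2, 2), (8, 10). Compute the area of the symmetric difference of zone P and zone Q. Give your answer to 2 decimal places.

27.07

|zone P| = 30, |zone Q| = 4, |zone P∩zone Q| = 3.4667.
|zone P △ zone Q| = |zone P| + |zone Q| − 2·|zone P∩zone Q| = 30 + 4 − 6.9333 = 27.07.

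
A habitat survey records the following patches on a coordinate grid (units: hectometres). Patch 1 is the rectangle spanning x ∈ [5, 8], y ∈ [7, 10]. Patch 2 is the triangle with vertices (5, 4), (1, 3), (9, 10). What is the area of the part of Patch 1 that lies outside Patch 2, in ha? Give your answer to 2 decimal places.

|Patch 1| = 9, |Patch 1∩Patch 2| = 1.8304.
|Patch 1 ∖ Patch 2| = |Patch 1| − |Patch 1∩Patch 2| = 9 − 1.8304 = 7.17.

7.17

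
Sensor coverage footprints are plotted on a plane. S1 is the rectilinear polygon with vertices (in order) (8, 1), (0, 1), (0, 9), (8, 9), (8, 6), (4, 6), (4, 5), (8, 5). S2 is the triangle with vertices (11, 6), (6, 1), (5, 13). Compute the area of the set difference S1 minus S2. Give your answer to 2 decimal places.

|S1| = 60, |S1∩S2| = 14.2917.
|S1 ∖ S2| = |S1| − |S1∩S2| = 60 − 14.2917 = 45.71.

45.71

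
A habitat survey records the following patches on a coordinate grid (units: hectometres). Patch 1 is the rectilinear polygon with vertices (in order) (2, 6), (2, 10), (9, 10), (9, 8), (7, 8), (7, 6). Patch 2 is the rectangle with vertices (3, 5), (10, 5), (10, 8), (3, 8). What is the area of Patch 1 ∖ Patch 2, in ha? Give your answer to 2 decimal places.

|Patch 1| = 24, |Patch 1∩Patch 2| = 8.
|Patch 1 ∖ Patch 2| = |Patch 1| − |Patch 1∩Patch 2| = 24 − 8 = 16.00.

16.00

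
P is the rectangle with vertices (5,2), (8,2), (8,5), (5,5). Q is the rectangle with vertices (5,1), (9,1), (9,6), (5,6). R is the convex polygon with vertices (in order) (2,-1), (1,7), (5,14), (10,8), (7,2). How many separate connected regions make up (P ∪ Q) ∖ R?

(P ∪ Q) ∖ R is a single connected region.

1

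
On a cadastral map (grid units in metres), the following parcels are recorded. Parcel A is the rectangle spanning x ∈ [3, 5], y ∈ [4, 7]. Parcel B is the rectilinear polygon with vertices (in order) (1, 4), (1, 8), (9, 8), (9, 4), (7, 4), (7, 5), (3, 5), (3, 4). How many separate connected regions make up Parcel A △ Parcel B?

Parcel A △ Parcel B is a single connected region.

1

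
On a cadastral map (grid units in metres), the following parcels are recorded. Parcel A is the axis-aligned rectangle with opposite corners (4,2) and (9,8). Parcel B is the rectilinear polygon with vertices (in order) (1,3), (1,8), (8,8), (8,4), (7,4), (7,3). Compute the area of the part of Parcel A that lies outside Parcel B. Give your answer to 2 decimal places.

|Parcel A| = 30, |Parcel A∩Parcel B| = 19.
|Parcel A ∖ Parcel B| = |Parcel A| − |Parcel A∩Parcel B| = 30 − 19 = 11.00.

11.00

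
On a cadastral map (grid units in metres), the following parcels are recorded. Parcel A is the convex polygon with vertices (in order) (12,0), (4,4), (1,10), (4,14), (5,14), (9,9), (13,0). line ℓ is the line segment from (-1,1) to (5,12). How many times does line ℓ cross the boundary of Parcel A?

The segment meets the boundary at (2.391,7.217).

1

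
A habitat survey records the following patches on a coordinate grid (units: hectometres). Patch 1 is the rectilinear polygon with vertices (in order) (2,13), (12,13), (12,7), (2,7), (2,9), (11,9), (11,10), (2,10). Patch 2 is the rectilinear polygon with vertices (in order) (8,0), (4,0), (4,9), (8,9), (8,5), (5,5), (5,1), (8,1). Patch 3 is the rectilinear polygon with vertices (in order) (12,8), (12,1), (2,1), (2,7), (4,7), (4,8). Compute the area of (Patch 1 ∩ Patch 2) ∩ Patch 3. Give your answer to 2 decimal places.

The region (Patch 1 ∩ Patch 2) ∩ Patch 3 is the polygon with vertices (4,8), (8,8), (8,7), (4,7).
By the shoelace formula its area is 4.00.

4.00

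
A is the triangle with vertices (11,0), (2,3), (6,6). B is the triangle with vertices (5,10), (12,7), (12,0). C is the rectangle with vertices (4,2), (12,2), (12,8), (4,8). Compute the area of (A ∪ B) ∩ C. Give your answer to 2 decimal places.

32.83

|A ∪ B| = 44.
|(A ∪ B) ∩ C| = 32.83.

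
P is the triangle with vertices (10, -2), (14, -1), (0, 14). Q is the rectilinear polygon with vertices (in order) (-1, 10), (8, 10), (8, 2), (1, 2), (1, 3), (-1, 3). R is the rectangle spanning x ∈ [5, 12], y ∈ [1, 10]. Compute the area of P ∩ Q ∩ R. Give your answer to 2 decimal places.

The intersection is the polygon with vertices (8,2), (7.5,2), (5,6), (5,8.643), (8,5.429).
By the shoelace formula its area is 10.11.

10.11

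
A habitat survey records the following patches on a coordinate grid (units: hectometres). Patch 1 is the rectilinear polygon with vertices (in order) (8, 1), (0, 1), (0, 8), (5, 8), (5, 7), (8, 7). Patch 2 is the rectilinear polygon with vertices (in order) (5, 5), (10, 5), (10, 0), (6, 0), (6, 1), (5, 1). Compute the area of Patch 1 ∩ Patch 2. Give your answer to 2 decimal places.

The intersection is the polygon with vertices (6,1), (5,1), (5,5), (8,5), (8,1).
By the shoelace formula its area is 12.00.

12.00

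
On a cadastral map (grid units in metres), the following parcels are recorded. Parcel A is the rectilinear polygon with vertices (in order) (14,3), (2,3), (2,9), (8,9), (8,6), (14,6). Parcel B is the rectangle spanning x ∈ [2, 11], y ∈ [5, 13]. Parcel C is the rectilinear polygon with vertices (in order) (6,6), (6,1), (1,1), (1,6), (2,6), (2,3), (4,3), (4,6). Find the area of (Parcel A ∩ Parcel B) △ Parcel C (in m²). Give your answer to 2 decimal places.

42.00

|Parcel A ∩ Parcel B| = 27.
|(Parcel A ∩ Parcel B) ∩ Parcel C| = 2.
|(Parcel A ∩ Parcel B) △ Parcel C| = 27 + 19 − 4 = 42.00.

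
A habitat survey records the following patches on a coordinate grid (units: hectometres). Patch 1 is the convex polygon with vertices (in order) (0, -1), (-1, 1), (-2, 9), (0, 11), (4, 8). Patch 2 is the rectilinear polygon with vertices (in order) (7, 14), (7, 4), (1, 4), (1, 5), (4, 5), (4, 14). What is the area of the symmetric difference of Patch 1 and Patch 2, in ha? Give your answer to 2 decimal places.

|Patch 1| = 39, |Patch 2| = 33, |Patch 1∩Patch 2| = 1.4444.
|Patch 1 △ Patch 2| = |Patch 1| + |Patch 2| − 2·|Patch 1∩Patch 2| = 39 + 33 − 2.8889 = 69.11.

69.11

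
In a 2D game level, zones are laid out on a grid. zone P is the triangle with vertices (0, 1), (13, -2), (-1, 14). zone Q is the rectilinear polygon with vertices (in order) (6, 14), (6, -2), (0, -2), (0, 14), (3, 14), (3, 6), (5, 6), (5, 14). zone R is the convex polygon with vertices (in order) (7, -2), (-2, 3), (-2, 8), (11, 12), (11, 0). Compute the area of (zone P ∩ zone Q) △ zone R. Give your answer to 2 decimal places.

94.18

|zone P ∩ zone Q| = 50.1538.
|(zone P ∩ zone Q) ∩ zone R| = 42.7355.
|(zone P ∩ zone Q) △ zone R| = 50.1538 + 129.5 − 85.471 = 94.18.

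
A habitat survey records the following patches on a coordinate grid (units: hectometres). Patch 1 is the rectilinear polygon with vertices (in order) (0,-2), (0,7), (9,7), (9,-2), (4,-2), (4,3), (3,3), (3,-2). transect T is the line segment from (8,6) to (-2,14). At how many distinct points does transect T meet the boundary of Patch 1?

1

The segment meets the boundary at (6.75,7).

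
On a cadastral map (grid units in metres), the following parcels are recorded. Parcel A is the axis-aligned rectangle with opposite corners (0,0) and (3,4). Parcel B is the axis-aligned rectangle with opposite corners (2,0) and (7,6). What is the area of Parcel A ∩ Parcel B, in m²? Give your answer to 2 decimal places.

|Parcel A∩Parcel B|: x∈[2,3], y∈[0,4] → 1·4 = 4.

4.00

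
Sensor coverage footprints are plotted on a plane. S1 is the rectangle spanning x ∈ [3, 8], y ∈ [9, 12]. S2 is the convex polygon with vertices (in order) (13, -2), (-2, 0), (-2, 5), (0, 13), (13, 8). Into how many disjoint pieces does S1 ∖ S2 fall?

S1 ∖ S2 is a single connected region.

1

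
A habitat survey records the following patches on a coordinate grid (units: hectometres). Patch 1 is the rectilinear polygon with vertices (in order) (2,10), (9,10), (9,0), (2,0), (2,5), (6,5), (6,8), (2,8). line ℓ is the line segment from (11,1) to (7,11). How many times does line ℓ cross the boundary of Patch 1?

2

The segment meets the boundary at (9,6), (7.4,10).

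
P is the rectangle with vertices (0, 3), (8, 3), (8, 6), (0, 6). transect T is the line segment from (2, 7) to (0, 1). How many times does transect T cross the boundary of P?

The segment meets the boundary at (0.667,3), (1.667,6).

2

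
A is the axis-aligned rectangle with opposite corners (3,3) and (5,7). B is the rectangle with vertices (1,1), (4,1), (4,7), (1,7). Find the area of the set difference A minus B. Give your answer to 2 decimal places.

4.00

|A∩B|: x∈[3,4], y∈[3,7] → 1·4 = 4.
|A| = 8.
|A ∖ B| = |A| − |A∩B| = 8 − 4 = 4.00.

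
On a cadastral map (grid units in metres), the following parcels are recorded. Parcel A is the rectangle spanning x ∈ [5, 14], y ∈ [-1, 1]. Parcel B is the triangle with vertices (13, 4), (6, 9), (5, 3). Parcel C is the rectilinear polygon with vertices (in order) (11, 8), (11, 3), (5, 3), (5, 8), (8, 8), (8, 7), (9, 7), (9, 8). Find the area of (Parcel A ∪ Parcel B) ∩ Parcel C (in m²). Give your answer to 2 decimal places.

The region (Parcel A ∪ Parcel B) ∩ Parcel C is the polygon with vertices (11,5.429), (11,3.75), (5,3), (5.833,8), (7.4,8), (8,7.571), (8,7), (8.8,7).
By the shoelace formula its area is 20.81.

20.81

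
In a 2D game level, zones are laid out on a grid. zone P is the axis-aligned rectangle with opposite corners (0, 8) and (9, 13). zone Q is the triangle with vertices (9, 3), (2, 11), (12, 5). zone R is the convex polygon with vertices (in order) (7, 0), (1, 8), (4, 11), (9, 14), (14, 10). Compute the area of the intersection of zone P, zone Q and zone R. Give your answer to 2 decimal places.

The intersection is the polygon with vertices (2.933,9.933), (3.25,10.25), (7,8), (4.625,8).
By the shoelace formula its area is 3.25.

3.25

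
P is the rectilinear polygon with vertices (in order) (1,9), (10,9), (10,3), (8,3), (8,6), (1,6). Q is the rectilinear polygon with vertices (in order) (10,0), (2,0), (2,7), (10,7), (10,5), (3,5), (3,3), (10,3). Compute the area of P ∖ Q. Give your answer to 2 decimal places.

|P| = 33, |P∩Q| = 10.
|P ∖ Q| = |P| − |P∩Q| = 33 − 10 = 23.00.

23.00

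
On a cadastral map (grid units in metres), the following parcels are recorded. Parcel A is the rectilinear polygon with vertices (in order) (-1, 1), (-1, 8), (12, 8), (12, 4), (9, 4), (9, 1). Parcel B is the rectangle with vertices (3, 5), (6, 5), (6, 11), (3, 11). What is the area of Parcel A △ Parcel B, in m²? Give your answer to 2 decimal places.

82.00

|Parcel A| = 82, |Parcel B| = 18, |Parcel A∩Parcel B| = 9.
|Parcel A △ Parcel B| = |Parcel A| + |Parcel B| − 2·|Parcel A∩Parcel B| = 82 + 18 − 18 = 82.00.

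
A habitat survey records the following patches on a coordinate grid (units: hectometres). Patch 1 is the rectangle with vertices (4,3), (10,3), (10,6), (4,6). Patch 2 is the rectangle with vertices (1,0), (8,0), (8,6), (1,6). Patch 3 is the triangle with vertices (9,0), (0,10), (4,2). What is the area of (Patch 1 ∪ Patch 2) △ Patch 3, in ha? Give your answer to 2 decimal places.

|Patch 1 ∪ Patch 2| = 48.
|(Patch 1 ∪ Patch 2) ∩ Patch 3| = 12.4444.
|(Patch 1 ∪ Patch 2) △ Patch 3| = 48 + 16 − 24.8889 = 39.11.

39.11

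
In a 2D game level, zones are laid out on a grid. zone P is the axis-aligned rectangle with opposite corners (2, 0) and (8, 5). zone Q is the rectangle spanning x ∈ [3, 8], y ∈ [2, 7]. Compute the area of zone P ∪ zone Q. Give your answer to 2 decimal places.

By inclusion–exclusion:
Individual areas: |zone P| = 30, |zone Q| = 25.
|zone P∩zone Q|: x∈[3,8], y∈[2,5] → 5·3 = 15.
|zone P ∪ zone Q| = 55 − 15 = 40.00.

40.00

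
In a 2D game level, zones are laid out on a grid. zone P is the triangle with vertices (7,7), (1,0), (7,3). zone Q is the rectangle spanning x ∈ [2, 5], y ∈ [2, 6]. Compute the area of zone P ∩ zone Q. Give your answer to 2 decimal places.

The intersection is the polygon with vertices (5,4.667), (5,2), (2.714,2).
By the shoelace formula its area is 3.05.

3.05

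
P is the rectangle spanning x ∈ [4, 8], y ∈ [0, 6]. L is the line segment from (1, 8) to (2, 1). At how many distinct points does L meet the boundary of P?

0

The segment lies entirely outside P and never meets its boundary.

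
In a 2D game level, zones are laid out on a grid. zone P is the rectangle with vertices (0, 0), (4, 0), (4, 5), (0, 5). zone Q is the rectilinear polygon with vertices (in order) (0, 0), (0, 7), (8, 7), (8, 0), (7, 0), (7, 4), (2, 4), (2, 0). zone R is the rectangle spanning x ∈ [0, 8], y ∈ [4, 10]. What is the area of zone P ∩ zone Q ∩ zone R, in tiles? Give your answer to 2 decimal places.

4.00

The intersection is the polygon with vertices (4,4), (2,4), (0,4), (0,5), (4,5).
By the shoelace formula its area is 4.00.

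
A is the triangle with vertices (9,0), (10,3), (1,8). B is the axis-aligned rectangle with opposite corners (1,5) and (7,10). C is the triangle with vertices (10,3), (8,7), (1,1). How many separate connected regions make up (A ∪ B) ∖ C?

2

(A ∪ B) ∖ C splits into 2 disjoint pieces (area 4.5455, area 29.8791).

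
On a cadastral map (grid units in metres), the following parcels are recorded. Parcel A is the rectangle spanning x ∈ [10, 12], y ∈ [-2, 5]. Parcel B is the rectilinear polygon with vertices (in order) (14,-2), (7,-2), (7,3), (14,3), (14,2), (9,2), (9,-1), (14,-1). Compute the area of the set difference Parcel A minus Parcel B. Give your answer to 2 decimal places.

10.00

|Parcel A| = 14, |Parcel A∩Parcel B| = 4.
|Parcel A ∖ Parcel B| = |Parcel A| − |Parcel A∩Parcel B| = 14 − 4 = 10.00.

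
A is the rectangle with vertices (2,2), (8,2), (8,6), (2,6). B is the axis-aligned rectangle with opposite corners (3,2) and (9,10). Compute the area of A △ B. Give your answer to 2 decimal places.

32.00

|A∩B|: x∈[3,8], y∈[2,6] → 5·4 = 20.
|A △ B| = |A| + |B| − 2·|A∩B| = 24 + 48 − 40 = 32.00.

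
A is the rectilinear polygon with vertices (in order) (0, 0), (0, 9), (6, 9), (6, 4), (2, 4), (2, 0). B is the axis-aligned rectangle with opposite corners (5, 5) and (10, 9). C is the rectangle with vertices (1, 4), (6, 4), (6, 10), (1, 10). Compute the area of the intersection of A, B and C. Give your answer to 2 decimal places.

The intersection is the polygon with vertices (6,5), (5,5), (5,9), (6,9).
By the shoelace formula its area is 4.00.

4.00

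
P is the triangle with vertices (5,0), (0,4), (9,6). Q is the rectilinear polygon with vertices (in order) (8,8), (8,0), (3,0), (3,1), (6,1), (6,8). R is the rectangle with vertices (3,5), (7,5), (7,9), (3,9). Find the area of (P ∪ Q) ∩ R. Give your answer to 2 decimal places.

3.25

The region (P ∪ Q) ∩ R is the polygon with vertices (6,5.333), (6,8), (7,8), (7,5), (4.5,5).
By the shoelace formula its area is 3.25.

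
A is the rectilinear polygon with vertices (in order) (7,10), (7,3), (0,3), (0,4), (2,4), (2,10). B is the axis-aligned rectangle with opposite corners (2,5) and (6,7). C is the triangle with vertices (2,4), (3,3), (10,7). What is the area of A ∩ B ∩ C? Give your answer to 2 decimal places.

0.33

The intersection is the polygon with vertices (6,5), (4.667,5), (6,5.5).
By the shoelace formula its area is 0.33.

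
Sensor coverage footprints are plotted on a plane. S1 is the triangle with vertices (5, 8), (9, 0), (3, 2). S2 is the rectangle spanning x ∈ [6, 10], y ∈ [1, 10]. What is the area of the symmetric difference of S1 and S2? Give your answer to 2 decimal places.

43.50

|S1| = 20, |S2| = 36, |S1∩S2| = 6.25.
|S1 △ S2| = |S1| + |S2| − 2·|S1∩S2| = 20 + 36 − 12.5 = 43.50.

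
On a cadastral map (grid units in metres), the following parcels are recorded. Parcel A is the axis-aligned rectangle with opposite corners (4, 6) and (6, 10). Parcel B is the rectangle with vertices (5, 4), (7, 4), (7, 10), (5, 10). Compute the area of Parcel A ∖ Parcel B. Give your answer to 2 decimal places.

|Parcel A∩Parcel B|: x∈[5,6], y∈[6,10] → 1·4 = 4.
|Parcel A| = 8.
|Parcel A ∖ Parcel B| = |Parcel A| − |Parcel A∩Parcel B| = 8 − 4 = 4.00.

4.00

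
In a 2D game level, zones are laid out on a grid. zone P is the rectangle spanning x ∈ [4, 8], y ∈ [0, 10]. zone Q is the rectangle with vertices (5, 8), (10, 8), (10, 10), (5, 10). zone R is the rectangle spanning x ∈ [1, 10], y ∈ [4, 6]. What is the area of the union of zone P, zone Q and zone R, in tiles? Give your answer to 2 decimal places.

54.00

By inclusion–exclusion:
Individual areas: |zone P| = 40, |zone Q| = 10, |zone R| = 18.
|zone P∩zone Q|: x∈[5,8], y∈[8,10] → 3·2 = 6.
|zone P∩zone R|: x∈[4,8], y∈[4,6] → 4·2 = 8.
|zone Q∩zone R| = 0 (no overlap).
|zone P∩zone Q∩zone R| = 0.
|zone P ∪ zone Q ∪ zone R| = 68 − 14 + 0 = 54.00.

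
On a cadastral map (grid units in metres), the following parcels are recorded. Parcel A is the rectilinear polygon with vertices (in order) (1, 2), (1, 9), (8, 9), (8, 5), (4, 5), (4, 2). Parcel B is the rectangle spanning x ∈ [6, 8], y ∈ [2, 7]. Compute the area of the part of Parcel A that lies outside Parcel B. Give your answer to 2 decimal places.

|Parcel A| = 37, |Parcel A∩Parcel B| = 4.
|Parcel A ∖ Parcel B| = |Parcel A| − |Parcel A∩Parcel B| = 37 − 4 = 33.00.

33.00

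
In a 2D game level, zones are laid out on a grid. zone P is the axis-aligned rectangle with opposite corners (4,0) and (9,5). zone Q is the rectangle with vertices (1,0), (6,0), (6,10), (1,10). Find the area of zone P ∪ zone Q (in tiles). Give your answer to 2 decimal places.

65.00

By inclusion–exclusion:
Individual areas: |zone P| = 25, |zone Q| = 50.
|zone P∩zone Q|: x∈[4,6], y∈[0,5] → 2·5 = 10.
|zone P ∪ zone Q| = 75 − 10 = 65.00.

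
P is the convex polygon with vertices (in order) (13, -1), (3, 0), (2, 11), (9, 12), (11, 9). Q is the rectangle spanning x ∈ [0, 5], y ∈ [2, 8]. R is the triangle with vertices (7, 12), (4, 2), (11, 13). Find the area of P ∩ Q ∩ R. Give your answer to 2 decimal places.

0.88

The intersection is the polygon with vertices (5,3.571), (4,2), (5,5.333).
By the shoelace formula its area is 0.88.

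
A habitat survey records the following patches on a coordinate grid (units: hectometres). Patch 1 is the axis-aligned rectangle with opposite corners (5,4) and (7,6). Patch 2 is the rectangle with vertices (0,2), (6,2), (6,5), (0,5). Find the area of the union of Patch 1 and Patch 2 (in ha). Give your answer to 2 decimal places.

By inclusion–exclusion:
Individual areas: |Patch 1| = 4, |Patch 2| = 18.
|Patch 1∩Patch 2|: x∈[5,6], y∈[4,5] → 1·1 = 1.
|Patch 1 ∪ Patch 2| = 22 − 1 = 21.00.

21.00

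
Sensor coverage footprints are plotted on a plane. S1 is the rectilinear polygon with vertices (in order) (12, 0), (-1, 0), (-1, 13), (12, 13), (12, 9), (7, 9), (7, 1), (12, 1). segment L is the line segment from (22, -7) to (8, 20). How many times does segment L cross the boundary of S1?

2

The segment meets the boundary at (11.63,13), (12,12.286).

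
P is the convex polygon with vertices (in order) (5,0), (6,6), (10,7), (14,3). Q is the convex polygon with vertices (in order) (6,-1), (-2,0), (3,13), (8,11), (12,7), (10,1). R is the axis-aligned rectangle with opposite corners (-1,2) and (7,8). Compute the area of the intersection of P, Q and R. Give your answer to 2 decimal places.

The intersection is the polygon with vertices (7,6.25), (7,2), (5.333,2), (6,6).
By the shoelace formula its area is 5.46.

5.46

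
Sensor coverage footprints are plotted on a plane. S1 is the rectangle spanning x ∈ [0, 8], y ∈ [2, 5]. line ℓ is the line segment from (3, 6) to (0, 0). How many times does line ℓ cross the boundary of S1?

2

The segment meets the boundary at (1,2), (2.5,5).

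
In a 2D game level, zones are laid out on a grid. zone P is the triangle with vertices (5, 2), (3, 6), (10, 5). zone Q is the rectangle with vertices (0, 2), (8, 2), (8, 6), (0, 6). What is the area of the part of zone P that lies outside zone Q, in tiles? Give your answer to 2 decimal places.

|zone P| = 13, |zone P∩zone Q| = 11.5143.
|zone P ∖ zone Q| = |zone P| − |zone P∩zone Q| = 13 − 11.5143 = 1.49.

1.49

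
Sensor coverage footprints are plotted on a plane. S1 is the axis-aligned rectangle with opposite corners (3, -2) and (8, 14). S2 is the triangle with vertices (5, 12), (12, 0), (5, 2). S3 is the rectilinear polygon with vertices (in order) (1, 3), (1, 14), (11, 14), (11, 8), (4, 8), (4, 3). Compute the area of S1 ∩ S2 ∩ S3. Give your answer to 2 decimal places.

4.67

The intersection is the polygon with vertices (5,12), (7.333,8), (5,8).
By the shoelace formula its area is 4.67.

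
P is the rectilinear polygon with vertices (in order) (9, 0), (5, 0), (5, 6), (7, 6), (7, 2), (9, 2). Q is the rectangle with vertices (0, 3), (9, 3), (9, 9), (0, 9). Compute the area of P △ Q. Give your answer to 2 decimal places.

58.00

|P| = 16, |Q| = 54, |P∩Q| = 6.
|P △ Q| = |P| + |Q| − 2·|P∩Q| = 16 + 54 − 12 = 58.00.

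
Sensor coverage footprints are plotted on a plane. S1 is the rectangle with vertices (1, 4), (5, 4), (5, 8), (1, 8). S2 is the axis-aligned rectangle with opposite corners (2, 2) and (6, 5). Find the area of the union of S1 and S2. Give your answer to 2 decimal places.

By inclusion–exclusion:
Individual areas: |S1| = 16, |S2| = 12.
|S1∩S2|: x∈[2,5], y∈[4,5] → 3·1 = 3.
|S1 ∪ S2| = 28 − 3 = 25.00.

25.00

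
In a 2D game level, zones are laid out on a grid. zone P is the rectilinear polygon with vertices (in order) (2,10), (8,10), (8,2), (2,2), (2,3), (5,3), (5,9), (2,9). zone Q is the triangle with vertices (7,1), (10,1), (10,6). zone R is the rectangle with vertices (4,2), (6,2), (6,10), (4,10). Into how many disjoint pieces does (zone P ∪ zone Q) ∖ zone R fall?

3

(zone P ∪ zone Q) ∖ zone R splits into 3 disjoint pieces (area 23.3667, area 2, area 2).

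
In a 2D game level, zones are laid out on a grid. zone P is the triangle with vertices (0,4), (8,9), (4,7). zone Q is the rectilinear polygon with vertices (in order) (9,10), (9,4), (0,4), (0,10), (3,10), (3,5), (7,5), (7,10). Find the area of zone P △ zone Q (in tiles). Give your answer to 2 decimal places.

34.75

|zone P| = 2, |zone Q| = 34, |zone P∩zone Q| = 0.625.
|zone P △ zone Q| = |zone P| + |zone Q| − 2·|zone P∩zone Q| = 2 + 34 − 1.25 = 34.75.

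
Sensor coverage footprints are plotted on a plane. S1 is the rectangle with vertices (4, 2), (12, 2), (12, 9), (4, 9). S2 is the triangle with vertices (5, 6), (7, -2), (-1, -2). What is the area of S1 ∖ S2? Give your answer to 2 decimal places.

|S1| = 56, |S1∩S2| = 5.3333.
|S1 ∖ S2| = |S1| − |S1∩S2| = 56 − 5.3333 = 50.67.

50.67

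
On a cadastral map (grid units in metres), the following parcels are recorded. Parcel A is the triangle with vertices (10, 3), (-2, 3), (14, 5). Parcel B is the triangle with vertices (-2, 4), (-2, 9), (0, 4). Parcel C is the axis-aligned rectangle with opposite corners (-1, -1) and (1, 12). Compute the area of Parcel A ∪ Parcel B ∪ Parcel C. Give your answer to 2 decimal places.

41.25

By inclusion–exclusion:
Individual areas: |Parcel A| = 12, |Parcel B| = 5, |Parcel C| = 26.
|Parcel A∩Parcel B| = 0.
|Parcel A∩Parcel C| = 0.5.
|Parcel B∩Parcel C| = 1.25.
|Parcel A∩Parcel B∩Parcel C| = 0.
|Parcel A ∪ Parcel B ∪ Parcel C| = 43 − 1.75 + 0 = 41.25.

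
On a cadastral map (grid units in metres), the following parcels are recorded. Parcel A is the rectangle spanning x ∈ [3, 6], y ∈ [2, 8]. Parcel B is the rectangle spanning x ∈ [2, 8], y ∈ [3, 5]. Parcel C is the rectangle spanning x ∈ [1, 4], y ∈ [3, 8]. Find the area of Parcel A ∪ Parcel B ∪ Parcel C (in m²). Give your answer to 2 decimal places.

By inclusion–exclusion:
Individual areas: |Parcel A| = 18, |Parcel B| = 12, |Parcel C| = 15.
|Parcel A∩Parcel B|: x∈[3,6], y∈[3,5] → 3·2 = 6.
|Parcel A∩Parcel C|: x∈[3,4], y∈[3,8] → 1·5 = 5.
|Parcel B∩Parcel C|: x∈[2,4], y∈[3,5] → 2·2 = 4.
|Parcel A∩Parcel B∩Parcel C| = 2.
|Parcel A ∪ Parcel B ∪ Parcel C| = 45 − 15 + 2 = 32.00.

32.00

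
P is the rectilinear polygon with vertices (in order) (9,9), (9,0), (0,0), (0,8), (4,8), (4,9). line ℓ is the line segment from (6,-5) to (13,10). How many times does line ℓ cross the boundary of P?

The segment meets the boundary at (9,1.429), (8.333,0).

2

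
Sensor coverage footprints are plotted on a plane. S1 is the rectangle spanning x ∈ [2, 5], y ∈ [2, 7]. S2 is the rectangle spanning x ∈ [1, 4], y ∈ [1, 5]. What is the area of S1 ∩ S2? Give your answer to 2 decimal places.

|S1∩S2|: x∈[2,4], y∈[2,5] → 2·3 = 6.

6.00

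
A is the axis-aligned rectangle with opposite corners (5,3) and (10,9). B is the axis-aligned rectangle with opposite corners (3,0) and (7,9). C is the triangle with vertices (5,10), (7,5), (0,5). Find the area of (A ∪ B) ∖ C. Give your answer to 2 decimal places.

41.70

|A ∪ B| = 54.
|(A ∪ B) ∩ C| = 12.3.
|(A ∪ B) ∖ C| = 54 − 12.3 = 41.70.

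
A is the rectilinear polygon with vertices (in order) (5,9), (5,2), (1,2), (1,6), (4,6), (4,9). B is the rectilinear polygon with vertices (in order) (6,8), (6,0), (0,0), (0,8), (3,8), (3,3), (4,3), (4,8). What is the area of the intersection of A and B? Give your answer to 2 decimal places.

15.00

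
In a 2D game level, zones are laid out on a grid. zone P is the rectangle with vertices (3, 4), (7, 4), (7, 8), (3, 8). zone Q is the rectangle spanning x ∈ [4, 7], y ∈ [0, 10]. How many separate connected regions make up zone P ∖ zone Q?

1

zone P ∖ zone Q is a single connected region.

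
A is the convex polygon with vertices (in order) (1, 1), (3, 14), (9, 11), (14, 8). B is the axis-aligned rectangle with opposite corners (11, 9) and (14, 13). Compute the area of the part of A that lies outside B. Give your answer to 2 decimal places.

78.47

|A| = 79, |A∩B| = 0.5333.
|A ∖ B| = |A| − |A∩B| = 79 − 0.5333 = 78.47.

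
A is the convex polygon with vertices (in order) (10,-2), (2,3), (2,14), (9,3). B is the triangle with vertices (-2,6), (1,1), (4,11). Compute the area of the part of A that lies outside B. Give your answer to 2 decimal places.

51.00

|A| = 56, |A∩B| = 4.9978.
|A ∖ B| = |A| − |A∩B| = 56 − 4.9978 = 51.00.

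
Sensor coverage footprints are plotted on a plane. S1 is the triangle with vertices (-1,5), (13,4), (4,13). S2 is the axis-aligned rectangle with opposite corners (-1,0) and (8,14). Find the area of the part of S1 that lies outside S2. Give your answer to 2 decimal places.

|S1| = 58.5, |S1∩S2| = 46.8929.
|S1 ∖ S2| = |S1| − |S1∩S2| = 58.5 − 46.8929 = 11.61.

11.61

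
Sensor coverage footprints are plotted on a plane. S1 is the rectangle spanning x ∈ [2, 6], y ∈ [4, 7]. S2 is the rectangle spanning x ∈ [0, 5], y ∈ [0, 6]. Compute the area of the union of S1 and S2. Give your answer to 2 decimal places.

36.00

By inclusion–exclusion:
Individual areas: |S1| = 12, |S2| = 30.
|S1∩S2|: x∈[2,5], y∈[4,6] → 3·2 = 6.
|S1 ∪ S2| = 42 − 6 = 36.00.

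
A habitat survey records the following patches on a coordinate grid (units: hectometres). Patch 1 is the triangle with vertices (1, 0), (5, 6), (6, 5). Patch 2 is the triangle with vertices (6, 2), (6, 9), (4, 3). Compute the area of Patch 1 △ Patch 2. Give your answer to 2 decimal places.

8.00

|Patch 1| = 5, |Patch 2| = 7, |Patch 1∩Patch 2| = 2.
|Patch 1 △ Patch 2| = |Patch 1| + |Patch 2| − 2·|Patch 1∩Patch 2| = 5 + 7 − 4 = 8.00.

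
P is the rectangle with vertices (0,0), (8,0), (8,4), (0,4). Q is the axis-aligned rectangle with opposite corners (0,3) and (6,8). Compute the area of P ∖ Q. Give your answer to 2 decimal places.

26.00

|P∩Q|: x∈[0,6], y∈[3,4] → 6·1 = 6.
|P| = 32.
|P ∖ Q| = |P| − |P∩Q| = 32 − 6 = 26.00.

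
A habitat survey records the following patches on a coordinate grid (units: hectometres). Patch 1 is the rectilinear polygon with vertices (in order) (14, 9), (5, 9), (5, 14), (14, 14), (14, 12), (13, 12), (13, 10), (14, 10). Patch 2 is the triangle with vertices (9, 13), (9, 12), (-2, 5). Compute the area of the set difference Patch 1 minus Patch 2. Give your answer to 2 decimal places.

39.73

|Patch 1| = 43, |Patch 1∩Patch 2| = 3.2727.
|Patch 1 ∖ Patch 2| = |Patch 1| − |Patch 1∩Patch 2| = 43 − 3.2727 = 39.73.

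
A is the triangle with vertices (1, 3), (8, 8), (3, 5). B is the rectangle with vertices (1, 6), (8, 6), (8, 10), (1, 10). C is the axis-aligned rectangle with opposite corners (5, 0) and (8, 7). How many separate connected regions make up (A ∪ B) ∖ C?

(A ∪ B) ∖ C is a single connected region.

1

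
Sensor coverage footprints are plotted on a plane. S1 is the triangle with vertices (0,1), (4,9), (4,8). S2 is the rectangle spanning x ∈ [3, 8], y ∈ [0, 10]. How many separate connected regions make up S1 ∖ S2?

1

S1 ∖ S2 is a single connected region.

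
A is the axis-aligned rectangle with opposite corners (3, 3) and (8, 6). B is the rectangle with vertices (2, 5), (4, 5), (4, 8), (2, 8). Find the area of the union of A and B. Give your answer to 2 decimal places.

By inclusion–exclusion:
Individual areas: |A| = 15, |B| = 6.
|A∩B|: x∈[3,4], y∈[5,6] → 1·1 = 1.
|A ∪ B| = 21 − 1 = 20.00.

20.00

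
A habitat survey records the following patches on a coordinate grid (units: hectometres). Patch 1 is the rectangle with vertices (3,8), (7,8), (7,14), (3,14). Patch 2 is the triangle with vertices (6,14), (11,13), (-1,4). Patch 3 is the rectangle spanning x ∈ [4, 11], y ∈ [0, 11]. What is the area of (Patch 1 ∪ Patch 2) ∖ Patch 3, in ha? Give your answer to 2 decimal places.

27.99

|Patch 1 ∪ Patch 2| = 37.6952.
|(Patch 1 ∪ Patch 2) ∩ Patch 3| = 9.7083.
|(Patch 1 ∪ Patch 2) ∖ Patch 3| = 37.6952 − 9.7083 = 27.99.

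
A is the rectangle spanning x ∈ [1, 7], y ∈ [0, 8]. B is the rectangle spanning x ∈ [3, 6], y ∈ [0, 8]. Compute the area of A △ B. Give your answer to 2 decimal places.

|A∩B|: x∈[3,6], y∈[0,8] → 3·8 = 24.
|A △ B| = |A| + |B| − 2·|A∩B| = 48 + 24 − 48 = 24.00.

24.00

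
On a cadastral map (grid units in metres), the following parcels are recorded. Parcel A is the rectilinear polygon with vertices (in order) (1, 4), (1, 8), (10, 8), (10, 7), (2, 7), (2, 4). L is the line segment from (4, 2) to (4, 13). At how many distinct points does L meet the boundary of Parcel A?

The segment meets the boundary at (4,8), (4,7).

2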